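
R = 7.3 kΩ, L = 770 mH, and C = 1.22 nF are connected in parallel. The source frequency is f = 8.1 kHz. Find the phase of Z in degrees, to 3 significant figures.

-14.9°

ω = 2πf = 50890 rad/s
X_L = ωL = 39200 Ω
X_C = 1/(ωC) = 16100 Ω
Parallel: admittances add. Y = 1/R + 1/(jωL) + jωC
Y = (0.000137 + j3.66e-05) S
|Y| = 0.000142 S → |Z| = 1/|Y| = 7050 Ω, ∠Z = −∠Y = -14.9°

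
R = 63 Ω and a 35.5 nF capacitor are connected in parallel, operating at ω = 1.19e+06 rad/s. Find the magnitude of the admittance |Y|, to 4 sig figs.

45.13 mS

X_C = 1/(ωC) = 23.67 Ω
Parallel: admittances add. Y = 1/R + jωC
Y = (0.01587 + j0.04224) S
|Y| = 0.04513 S → |Z| = 1/|Y| = 22.16 Ω, ∠Z = −∠Y = -69.41°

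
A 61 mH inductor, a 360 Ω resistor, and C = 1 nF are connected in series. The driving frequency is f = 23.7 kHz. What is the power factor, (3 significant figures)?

ω = 2πf = 148900 rad/s
X_L = ωL = 9080 Ω
X_C = 1/(ωC) = 6720 Ω
Net reactance X = X_L − X_C = 2370 Ω
Z = 360 + j2370 Ω
|Z| = √(360² + 2370²) = 2400 Ω
∠Z = arctan(2370/360) = 81.4°
cos φ = cos(81.4°) = 0.150

0.150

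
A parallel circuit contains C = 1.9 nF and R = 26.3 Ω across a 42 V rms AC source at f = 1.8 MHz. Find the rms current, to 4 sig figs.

1.834 A

ω = 2πf = 1.131e+07 rad/s
X_C = 1/(ωC) = 46.54 Ω
Parallel: admittances add. Y = 1/R + jωC
Y = (0.03802 + j0.02149) S
|Y| = 0.04367 S → |Z| = 1/|Y| = 22.90 Ω, ∠Z = −∠Y = -29.47°
I = V/|Z| = 42/22.90 = 1.834 A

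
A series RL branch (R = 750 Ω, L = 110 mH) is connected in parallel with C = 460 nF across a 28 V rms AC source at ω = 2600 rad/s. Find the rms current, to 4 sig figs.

38.81 mA

X_L = ωL = 286.0 Ω
X_C = 1/(ωC) = 836.1 Ω
Branch 1 (R+jX_L): Z₁ = 750.0 + j286.0 Ω, |Z₁| = 802.7 Ω
Branch 2 (−jX_C): Z₂ = −j836.1 Ω
Parallel: Z = Z₁Z₂/(Z₁+Z₂), |Z| = 721.6 Ω, ∠Z = -32.87°
I = V/|Z| = 28/721.6 = 38.81 mA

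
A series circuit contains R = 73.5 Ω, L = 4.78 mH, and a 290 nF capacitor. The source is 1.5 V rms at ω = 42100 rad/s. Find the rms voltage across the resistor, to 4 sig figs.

0.7867 V

X_L = ωL = 201.2 Ω
X_C = 1/(ωC) = 81.91 Ω
Net reactance X = X_L − X_C = 119.3 Ω
Z = 73.50 + j119.3 Ω
|Z| = √(73.50² + 119.3²) = 140.2 Ω
I = V/|Z| = 10.70 mA
V_R = I·|Z_R| = 0.01070 × 73.50 = 0.7867 V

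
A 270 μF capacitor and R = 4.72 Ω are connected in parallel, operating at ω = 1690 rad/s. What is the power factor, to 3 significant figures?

0.421

X_C = 1/(ωC) = 2.19 Ω
Parallel: admittances add. Y = 1/R + jωC
Y = (0.212 + j0.456) S
|Y| = 0.503 S → |Z| = 1/|Y| = 1.99 Ω, ∠Z = −∠Y = -65.1°
cos φ = cos(-65.1°) = 0.421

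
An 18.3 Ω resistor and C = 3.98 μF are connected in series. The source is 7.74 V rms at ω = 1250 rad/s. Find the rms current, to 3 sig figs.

X_C = 1/(ωC) = 201 Ω
Z = 18.3 − j201 Ω
|Z| = √(18.3² + 201²) = 202 Ω
I = V/|Z| = 7.74/202 = 38.3 mA

38.3 mA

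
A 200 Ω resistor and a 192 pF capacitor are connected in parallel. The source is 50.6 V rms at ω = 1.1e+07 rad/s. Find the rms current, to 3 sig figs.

275 mA

X_C = 1/(ωC) = 473 Ω
Parallel: admittances add. Y = 1/R + jωC
Y = (0.00500 + j0.00211) S
|Y| = 0.00543 S → |Z| = 1/|Y| = 184 Ω, ∠Z = −∠Y = -22.9°
I = V/|Z| = 50.6/184 = 275 mA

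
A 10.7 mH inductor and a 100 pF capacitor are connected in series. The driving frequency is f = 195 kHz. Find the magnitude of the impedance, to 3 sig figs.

4950 Ω

ω = 2πf = 1.225e+06 rad/s
X_L = ωL = 13100 Ω
X_C = 1/(ωC) = 8160 Ω
Net reactance X = X_L − X_C = 4950 Ω
Z = j4950 Ω
|Z| = √(0² + 4950²) = 4950 Ω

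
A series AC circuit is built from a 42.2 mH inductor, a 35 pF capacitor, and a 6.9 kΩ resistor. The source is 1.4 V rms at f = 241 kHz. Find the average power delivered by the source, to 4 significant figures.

6.516 μW

ω = 2πf = 1.514e+06 rad/s
X_L = ωL = 63900 Ω
X_C = 1/(ωC) = 18870 Ω
Net reactance X = X_L − X_C = 45030 Ω
Z = 6900 + j45030 Ω
|Z| = √(6900² + 45030²) = 45560 Ω
∠Z = arctan(45030/6900) = 81.29°
I = V/|Z| = 30.73 μA
P = VI cos φ = 1.4 × 3.073e-05 × cos(81.29°) = 6.516 μW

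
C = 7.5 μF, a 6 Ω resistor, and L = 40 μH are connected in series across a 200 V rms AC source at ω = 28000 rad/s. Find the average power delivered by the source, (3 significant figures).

4.87 kW

X_L = ωL = 1.12 Ω
X_C = 1/(ωC) = 4.76 Ω
Net reactance X = X_L − X_C = -3.64 Ω
Z = 6.00 − j3.64 Ω
|Z| = √(6.00² + 3.64²) = 7.02 Ω
∠Z = arctan(-3.64/6.00) = -31.3°
I = V/|Z| = 28.5 A
P = VI cos φ = 200 × 28.5 × cos(-31.3°) = 4.87 kW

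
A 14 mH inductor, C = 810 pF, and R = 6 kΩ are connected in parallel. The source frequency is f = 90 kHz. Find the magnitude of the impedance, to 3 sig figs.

ω = 2πf = 565500 rad/s
X_L = ωL = 7920 Ω
X_C = 1/(ωC) = 2180 Ω
Parallel: admittances add. Y = 1/R + 1/(jωL) + jωC
Y = (0.000167 + j0.000332) S
|Y| = 0.000371 S → |Z| = 1/|Y| = 2690 Ω, ∠Z = −∠Y = -63.3°

2690 Ω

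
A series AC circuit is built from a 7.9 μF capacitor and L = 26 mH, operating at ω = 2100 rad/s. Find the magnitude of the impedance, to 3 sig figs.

5.68 Ω

X_L = ωL = 54.6 Ω
X_C = 1/(ωC) = 60.3 Ω
Net reactance X = X_L − X_C = -5.68 Ω
Z = − j5.68 Ω
|Z| = √(0² + 5.68²) = 5.68 Ω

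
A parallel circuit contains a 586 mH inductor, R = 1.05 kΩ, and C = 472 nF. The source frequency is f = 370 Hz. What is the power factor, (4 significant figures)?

ω = 2πf = 2325 rad/s
X_L = ωL = 1362 Ω
X_C = 1/(ωC) = 911.3 Ω
Parallel: admittances add. Y = 1/R + 1/(jωL) + jωC
Y = (0.0009524 + j0.0003633) S
|Y| = 0.001019 S → |Z| = 1/|Y| = 981.1 Ω, ∠Z = −∠Y = -20.88°
cos φ = cos(-20.88°) = 0.9343

0.9343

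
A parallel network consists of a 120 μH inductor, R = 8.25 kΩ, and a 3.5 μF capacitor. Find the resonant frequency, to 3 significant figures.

ω₀ = 1/√(LC) = 1/√(0.00012 × 3.5e-06) = 48800 rad/s
f₀ = ω₀/(2π) = 7.77 kHz

7.77 kHz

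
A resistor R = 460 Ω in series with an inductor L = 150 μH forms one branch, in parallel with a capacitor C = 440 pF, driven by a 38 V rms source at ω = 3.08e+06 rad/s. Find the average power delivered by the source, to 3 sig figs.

1.56 W

X_L = ωL = 462 Ω
X_C = 1/(ωC) = 738 Ω
Branch 1 (R+jX_L): Z₁ = 460 + j462 Ω, |Z₁| = 652 Ω
Branch 2 (−jX_C): Z₂ = −j738 Ω
Parallel: Z = Z₁Z₂/(Z₁+Z₂), |Z| = 897 Ω, ∠Z = -13.9°
I = V/|Z| = 42.4 mA
P = VI cos φ = 38 × 0.0424 × cos(-13.9°) = 1.56 W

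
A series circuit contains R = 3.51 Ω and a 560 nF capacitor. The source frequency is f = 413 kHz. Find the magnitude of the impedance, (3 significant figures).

ω = 2πf = 2.595e+06 rad/s
X_C = 1/(ωC) = 0.688 Ω
Z = 3.51 − j0.688 Ω
|Z| = √(3.51² + 0.688²) = 3.58 Ω

3.58 Ω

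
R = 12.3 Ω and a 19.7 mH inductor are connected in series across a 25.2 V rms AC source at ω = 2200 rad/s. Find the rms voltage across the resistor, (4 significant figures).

6.880 V

X_L = ωL = 43.34 Ω
Z = 12.30 + j43.34 Ω
|Z| = √(12.30² + 43.34²) = 45.05 Ω
I = V/|Z| = 559.4 mA
V_R = I·|Z_R| = 0.5594 × 12.30 = 6.880 V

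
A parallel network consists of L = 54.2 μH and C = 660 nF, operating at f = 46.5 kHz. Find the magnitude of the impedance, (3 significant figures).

7.71 Ω

ω = 2πf = 292200 rad/s
X_L = ωL = 15.8 Ω
X_C = 1/(ωC) = 5.19 Ω
Parallel: admittances add. Y = 1/(jωL) + jωC
Y = (0 + j0.130) S
|Y| = 0.130 S → |Z| = 1/|Y| = 7.71 Ω, ∠Z = −∠Y = -90.0°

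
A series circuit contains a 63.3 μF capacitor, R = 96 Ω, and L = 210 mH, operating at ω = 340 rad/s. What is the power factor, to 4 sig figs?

X_L = ωL = 71.40 Ω
X_C = 1/(ωC) = 46.46 Ω
Net reactance X = X_L − X_C = 24.94 Ω
Z = 96.00 + j24.94 Ω
|Z| = √(96.00² + 24.94²) = 99.19 Ω
∠Z = arctan(24.94/96.00) = 14.56°
cos φ = cos(14.56°) = 0.9679

0.9679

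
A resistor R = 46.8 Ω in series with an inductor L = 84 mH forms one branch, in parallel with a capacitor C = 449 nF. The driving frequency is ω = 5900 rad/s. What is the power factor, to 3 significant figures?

0.279

X_L = ωL = 496 Ω
X_C = 1/(ωC) = 377 Ω
Branch 1 (R+jX_L): Z₁ = 46.8 + j496 Ω, |Z₁| = 498 Ω
Branch 2 (−jX_C): Z₂ = −j377 Ω
Parallel: Z = Z₁Z₂/(Z₁+Z₂), |Z| = 1480 Ω, ∠Z = -73.8°
cos φ = cos(-73.8°) = 0.279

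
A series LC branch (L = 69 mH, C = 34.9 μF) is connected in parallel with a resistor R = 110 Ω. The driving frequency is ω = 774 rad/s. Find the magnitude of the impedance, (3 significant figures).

16.2 Ω

X_L = ωL = 53.4 Ω
X_C = 1/(ωC) = 37.0 Ω
Branch 1: Z₁ = R = 110 Ω
Branch 2 (series LC): Z₂ = j(X_L − X_C) = j16.4 Ω
Parallel: Z = Z₁Z₂/(Z₁+Z₂), |Z| = 16.2 Ω, ∠Z = 81.5°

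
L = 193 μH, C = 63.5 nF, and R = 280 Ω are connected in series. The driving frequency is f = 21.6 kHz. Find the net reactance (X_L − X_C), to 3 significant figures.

-89.8 Ω

ω = 2πf = 135700 rad/s
X_L = ωL = 26.2 Ω
X_C = 1/(ωC) = 116 Ω
X = 26.2 − 116 = -89.8 Ω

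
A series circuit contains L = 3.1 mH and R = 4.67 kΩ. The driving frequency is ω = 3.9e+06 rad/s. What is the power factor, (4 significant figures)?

0.3603

X_L = ωL = 12090 Ω
Z = 4670 + j12090 Ω
|Z| = √(4670² + 12090²) = 12960 Ω
∠Z = arctan(12090/4670) = 68.88°
cos φ = cos(68.88°) = 0.3603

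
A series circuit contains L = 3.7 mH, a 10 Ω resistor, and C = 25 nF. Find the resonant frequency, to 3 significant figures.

ω₀ = 1/√(LC) = 1/√(0.0037 × 2.5e-08) = 104000 rad/s
f₀ = ω₀/(2π) = 16.5 kHz

16.5 kHz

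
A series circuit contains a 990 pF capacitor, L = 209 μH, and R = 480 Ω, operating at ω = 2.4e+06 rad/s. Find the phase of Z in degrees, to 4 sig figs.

X_L = ωL = 501.6 Ω
X_C = 1/(ωC) = 420.9 Ω
Net reactance X = X_L − X_C = 80.72 Ω
Z = 480.0 + j80.72 Ω
|Z| = √(480.0² + 80.72²) = 486.7 Ω
∠Z = arctan(80.72/480.0) = 9.546°

9.546°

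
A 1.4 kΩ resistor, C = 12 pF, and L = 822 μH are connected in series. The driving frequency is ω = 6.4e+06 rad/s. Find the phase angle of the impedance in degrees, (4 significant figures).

X_L = ωL = 5261 Ω
X_C = 1/(ωC) = 13020 Ω
Net reactance X = X_L − X_C = -7760 Ω
Z = 1400 − j7760 Ω
|Z| = √(1400² + 7760²) = 7885 Ω
∠Z = arctan(-7760/1400) = -79.77°

-79.77°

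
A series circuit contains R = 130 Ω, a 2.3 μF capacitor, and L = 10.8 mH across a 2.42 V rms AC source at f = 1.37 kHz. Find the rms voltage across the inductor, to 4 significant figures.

ω = 2πf = 8608 rad/s
X_L = ωL = 92.97 Ω
X_C = 1/(ωC) = 50.51 Ω
Net reactance X = X_L − X_C = 42.46 Ω
Z = 130.0 + j42.46 Ω
|Z| = √(130.0² + 42.46²) = 136.8 Ω
I = V/|Z| = 17.70 mA
V_L = I·|Z_L| = 0.01770 × 92.97 = 1.645 V

1.645 V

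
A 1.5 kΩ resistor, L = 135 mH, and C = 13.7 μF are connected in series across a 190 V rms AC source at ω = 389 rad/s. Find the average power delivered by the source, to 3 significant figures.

23.9 W

X_L = ωL = 52.5 Ω
X_C = 1/(ωC) = 188 Ω
Net reactance X = X_L − X_C = -135 Ω
Z = 1500 − j135 Ω
|Z| = √(1500² + 135²) = 1510 Ω
∠Z = arctan(-135/1500) = -5.15°
I = V/|Z| = 126 mA
P = VI cos φ = 190 × 0.126 × cos(-5.15°) = 23.9 W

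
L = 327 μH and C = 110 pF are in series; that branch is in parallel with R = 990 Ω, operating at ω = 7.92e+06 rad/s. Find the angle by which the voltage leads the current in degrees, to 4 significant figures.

34.47°

X_L = ωL = 2590 Ω
X_C = 1/(ωC) = 1148 Ω
Branch 1: Z₁ = R = 990.0 Ω
Branch 2 (series LC): Z₂ = j(X_L − X_C) = j1442 Ω
Parallel: Z = Z₁Z₂/(Z₁+Z₂), |Z| = 816.2 Ω, ∠Z = 34.47°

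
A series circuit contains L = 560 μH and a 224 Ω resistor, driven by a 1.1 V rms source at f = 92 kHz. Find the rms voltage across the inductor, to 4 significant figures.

ω = 2πf = 578100 rad/s
X_L = ωL = 323.7 Ω
Z = 224.0 + j323.7 Ω
|Z| = √(224.0² + 323.7²) = 393.7 Ω
I = V/|Z| = 2.794 mA
V_L = I·|Z_L| = 0.002794 × 323.7 = 0.9046 V

0.9046 V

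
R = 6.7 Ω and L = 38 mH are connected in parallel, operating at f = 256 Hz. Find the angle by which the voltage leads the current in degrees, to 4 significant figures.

6.256°

ω = 2πf = 1608 rad/s
X_L = ωL = 61.12 Ω
Parallel: admittances add. Y = 1/R + 1/(jωL)
Y = (0.1493 − j0.01636) S
|Y| = 0.1501 S → |Z| = 1/|Y| = 6.660 Ω, ∠Z = −∠Y = 6.256°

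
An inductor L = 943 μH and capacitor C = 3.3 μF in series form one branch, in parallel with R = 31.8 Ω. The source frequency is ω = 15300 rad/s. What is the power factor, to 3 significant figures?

0.167

X_L = ωL = 14.4 Ω
X_C = 1/(ωC) = 19.8 Ω
Branch 1: Z₁ = R = 31.8 Ω
Branch 2 (series LC): Z₂ = j(X_L − X_C) = −j5.38 Ω
Parallel: Z = Z₁Z₂/(Z₁+Z₂), |Z| = 5.30 Ω, ∠Z = -80.4°
cos φ = cos(-80.4°) = 0.167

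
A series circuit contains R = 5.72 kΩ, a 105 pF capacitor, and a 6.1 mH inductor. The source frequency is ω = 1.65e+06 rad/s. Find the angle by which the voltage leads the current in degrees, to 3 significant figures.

36.9°

X_L = ωL = 10100 Ω
X_C = 1/(ωC) = 5770 Ω
Net reactance X = X_L − X_C = 4290 Ω
Z = 5720 + j4290 Ω
|Z| = √(5720² + 4290²) = 7150 Ω
∠Z = arctan(4290/5720) = 36.9°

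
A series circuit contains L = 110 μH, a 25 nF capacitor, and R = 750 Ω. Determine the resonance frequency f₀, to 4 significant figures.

ω₀ = 1/√(LC) = 1/√(0.00011 × 2.5e-08) = 603000 rad/s
f₀ = ω₀/(2π) = 95.97 kHz

95.97 kHz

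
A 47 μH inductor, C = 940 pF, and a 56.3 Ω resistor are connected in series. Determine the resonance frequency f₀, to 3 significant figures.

757 kHz

ω₀ = 1/√(LC) = 1/√(4.7e-05 × 9.4e-10) = 4.758e+06 rad/s
f₀ = ω₀/(2π) = 757 kHz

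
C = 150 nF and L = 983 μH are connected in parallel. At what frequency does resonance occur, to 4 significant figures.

ω₀ = 1/√(LC) = 1/√(0.000983 × 1.5e-07) = 82350 rad/s
f₀ = ω₀/(2π) = 13.11 kHz

13.11 kHz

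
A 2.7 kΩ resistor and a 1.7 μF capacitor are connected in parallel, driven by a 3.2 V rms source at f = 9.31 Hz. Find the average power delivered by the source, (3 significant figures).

3.79 mW

ω = 2πf = 58.50 rad/s
X_C = 1/(ωC) = 10100 Ω
Parallel: admittances add. Y = 1/R + jωC
Y = (0.000370 + j9.94e-05) S
|Y| = 0.000383 S → |Z| = 1/|Y| = 2610 Ω, ∠Z = −∠Y = -15.0°
I = V/|Z| = 1.23 mA
P = VI cos φ = 3.2 × 0.00123 × cos(-15.0°) = 3.79 mW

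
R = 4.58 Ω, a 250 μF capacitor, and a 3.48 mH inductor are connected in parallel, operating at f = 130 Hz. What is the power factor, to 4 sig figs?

ω = 2πf = 816.8 rad/s
X_L = ωL = 2.843 Ω
X_C = 1/(ωC) = 4.897 Ω
Parallel: admittances add. Y = 1/R + 1/(jωL) + jωC
Y = (0.2183 − j0.1476) S
|Y| = 0.2635 S → |Z| = 1/|Y| = 3.794 Ω, ∠Z = −∠Y = 34.06°
cos φ = cos(34.06°) = 0.8285

0.8285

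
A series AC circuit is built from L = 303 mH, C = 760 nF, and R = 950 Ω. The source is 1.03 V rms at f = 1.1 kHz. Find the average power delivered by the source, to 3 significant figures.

223 μW

ω = 2πf = 6912 rad/s
X_L = ωL = 2090 Ω
X_C = 1/(ωC) = 190 Ω
Net reactance X = X_L − X_C = 1900 Ω
Z = 950 + j1900 Ω
|Z| = √(950² + 1900²) = 2130 Ω
∠Z = arctan(1900/950) = 63.5°
I = V/|Z| = 484 μA
P = VI cos φ = 1.03 × 0.000484 × cos(63.5°) = 223 μW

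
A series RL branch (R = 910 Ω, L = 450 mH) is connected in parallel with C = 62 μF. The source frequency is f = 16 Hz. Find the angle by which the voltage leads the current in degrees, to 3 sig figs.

ω = 2πf = 100.5 rad/s
X_L = ωL = 45.2 Ω
X_C = 1/(ωC) = 160 Ω
Branch 1 (R+jX_L): Z₁ = 910 + j45.2 Ω, |Z₁| = 911 Ω
Branch 2 (−jX_C): Z₂ = −j160 Ω
Parallel: Z = Z₁Z₂/(Z₁+Z₂), |Z| = 159 Ω, ∠Z = -79.9°

-79.9°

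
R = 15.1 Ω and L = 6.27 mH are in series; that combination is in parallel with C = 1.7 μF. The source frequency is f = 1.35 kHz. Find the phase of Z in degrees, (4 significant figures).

ω = 2πf = 8482 rad/s
X_L = ωL = 53.18 Ω
X_C = 1/(ωC) = 69.35 Ω
Branch 1 (R+jX_L): Z₁ = 15.10 + j53.18 Ω, |Z₁| = 55.29 Ω
Branch 2 (−jX_C): Z₂ = −j69.35 Ω
Parallel: Z = Z₁Z₂/(Z₁+Z₂), |Z| = 173.3 Ω, ∠Z = 31.10°

31.10°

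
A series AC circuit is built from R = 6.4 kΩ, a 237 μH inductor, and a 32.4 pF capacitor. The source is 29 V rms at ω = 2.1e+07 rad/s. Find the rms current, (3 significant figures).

X_L = ωL = 4980 Ω
X_C = 1/(ωC) = 1470 Ω
Net reactance X = X_L − X_C = 3510 Ω
Z = 6400 + j3510 Ω
|Z| = √(6400² + 3510²) = 7300 Ω
I = V/|Z| = 29/7300 = 3.97 mA

3.97 mA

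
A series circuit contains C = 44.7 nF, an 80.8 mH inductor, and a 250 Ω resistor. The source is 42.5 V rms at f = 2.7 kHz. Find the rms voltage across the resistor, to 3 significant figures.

ω = 2πf = 16960 rad/s
X_L = ωL = 1370 Ω
X_C = 1/(ωC) = 1320 Ω
Net reactance X = X_L − X_C = 52.0 Ω
Z = 250 + j52.0 Ω
|Z| = √(250² + 52.0²) = 255 Ω
I = V/|Z| = 166 mA
V_R = I·|Z_R| = 0.166 × 250 = 41.6 V

41.6 V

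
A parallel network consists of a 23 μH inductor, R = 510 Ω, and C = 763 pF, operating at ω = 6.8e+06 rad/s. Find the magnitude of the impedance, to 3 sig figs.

X_L = ωL = 156 Ω
X_C = 1/(ωC) = 193 Ω
Parallel: admittances add. Y = 1/R + 1/(jωL) + jωC
Y = (0.00196 − j0.00121) S
|Y| = 0.00230 S → |Z| = 1/|Y| = 434 Ω, ∠Z = −∠Y = 31.6°

434 Ω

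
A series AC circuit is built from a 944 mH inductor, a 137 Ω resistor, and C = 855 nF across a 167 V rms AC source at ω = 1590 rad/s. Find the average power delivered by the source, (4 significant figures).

6.320 W

X_L = ωL = 1501 Ω
X_C = 1/(ωC) = 735.6 Ω
Net reactance X = X_L − X_C = 765.4 Ω
Z = 137.0 + j765.4 Ω
|Z| = √(137.0² + 765.4²) = 777.5 Ω
∠Z = arctan(765.4/137.0) = 79.85°
I = V/|Z| = 214.8 mA
P = VI cos φ = 167 × 0.2148 × cos(79.85°) = 6.320 W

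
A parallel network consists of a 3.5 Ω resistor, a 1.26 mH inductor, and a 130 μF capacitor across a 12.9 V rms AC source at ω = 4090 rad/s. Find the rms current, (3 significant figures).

X_L = ωL = 5.15 Ω
X_C = 1/(ωC) = 1.88 Ω
Parallel: admittances add. Y = 1/R + 1/(jωL) + jωC
Y = (0.286 + j0.338) S
|Y| = 0.442 S → |Z| = 1/|Y| = 2.26 Ω, ∠Z = −∠Y = -49.8°
I = V/|Z| = 12.9/2.26 = 5.71 A

5.71 A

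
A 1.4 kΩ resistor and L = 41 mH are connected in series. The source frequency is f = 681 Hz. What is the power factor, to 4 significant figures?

0.9922

ω = 2πf = 4279 rad/s
X_L = ωL = 175.4 Ω
Z = 1400 + j175.4 Ω
|Z| = √(1400² + 175.4²) = 1411 Ω
∠Z = arctan(175.4/1400) = 7.142°
cos φ = cos(7.142°) = 0.9922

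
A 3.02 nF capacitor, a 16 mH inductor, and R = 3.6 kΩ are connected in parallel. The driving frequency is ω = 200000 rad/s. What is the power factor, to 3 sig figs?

X_L = ωL = 3200 Ω
X_C = 1/(ωC) = 1660 Ω
Parallel: admittances add. Y = 1/R + 1/(jωL) + jωC
Y = (0.000278 + j0.000291) S
|Y| = 0.000403 S → |Z| = 1/|Y| = 2480 Ω, ∠Z = −∠Y = -46.4°
cos φ = cos(-46.4°) = 0.690

0.690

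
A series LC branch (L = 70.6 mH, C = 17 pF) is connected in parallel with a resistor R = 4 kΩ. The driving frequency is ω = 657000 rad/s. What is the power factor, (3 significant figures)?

0.996

X_L = ωL = 46400 Ω
X_C = 1/(ωC) = 89500 Ω
Branch 1: Z₁ = R = 4000 Ω
Branch 2 (series LC): Z₂ = j(X_L − X_C) = −j43100 Ω
Parallel: Z = Z₁Z₂/(Z₁+Z₂), |Z| = 3980 Ω, ∠Z = -5.30°
cos φ = cos(-5.30°) = 0.996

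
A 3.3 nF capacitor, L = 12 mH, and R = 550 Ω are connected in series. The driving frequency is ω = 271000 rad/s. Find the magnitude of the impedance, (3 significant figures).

2200 Ω

X_L = ωL = 3250 Ω
X_C = 1/(ωC) = 1120 Ω
Net reactance X = X_L − X_C = 2130 Ω
Z = 550 + j2130 Ω
|Z| = √(550² + 2130²) = 2200 Ω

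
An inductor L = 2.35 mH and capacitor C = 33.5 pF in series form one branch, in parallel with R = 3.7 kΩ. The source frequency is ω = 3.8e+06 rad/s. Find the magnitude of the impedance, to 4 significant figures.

X_L = ωL = 8930 Ω
X_C = 1/(ωC) = 7855 Ω
Branch 1: Z₁ = R = 3700 Ω
Branch 2 (series LC): Z₂ = j(X_L − X_C) = j1075 Ω
Parallel: Z = Z₁Z₂/(Z₁+Z₂), |Z| = 1032 Ω, ∠Z = 73.81°

1032 Ω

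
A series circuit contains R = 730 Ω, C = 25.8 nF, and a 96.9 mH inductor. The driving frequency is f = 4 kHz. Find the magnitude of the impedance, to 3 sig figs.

1150 Ω

ω = 2πf = 25130 rad/s
X_L = ωL = 2440 Ω
X_C = 1/(ωC) = 1540 Ω
Net reactance X = X_L − X_C = 893 Ω
Z = 730 + j893 Ω
|Z| = √(730² + 893²) = 1150 Ω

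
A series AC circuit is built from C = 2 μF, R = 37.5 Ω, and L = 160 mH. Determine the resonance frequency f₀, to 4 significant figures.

ω₀ = 1/√(LC) = 1/√(0.16 × 2e-06) = 1768 rad/s
f₀ = ω₀/(2π) = 281.3 Hz

281.3 Hz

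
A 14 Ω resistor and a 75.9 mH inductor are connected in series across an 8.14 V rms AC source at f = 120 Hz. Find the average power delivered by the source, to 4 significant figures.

ω = 2πf = 754.0 rad/s
X_L = ωL = 57.23 Ω
Z = 14.00 + j57.23 Ω
|Z| = √(14.00² + 57.23²) = 58.91 Ω
∠Z = arctan(57.23/14.00) = 76.25°
I = V/|Z| = 138.2 mA
P = VI cos φ = 8.14 × 0.1382 × cos(76.25°) = 267.3 mW

267.3 mW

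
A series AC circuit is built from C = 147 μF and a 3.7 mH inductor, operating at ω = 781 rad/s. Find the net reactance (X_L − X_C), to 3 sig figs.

-5.82 Ω

X_L = ωL = 2.89 Ω
X_C = 1/(ωC) = 8.71 Ω
X = 2.89 − 8.71 = -5.82 Ω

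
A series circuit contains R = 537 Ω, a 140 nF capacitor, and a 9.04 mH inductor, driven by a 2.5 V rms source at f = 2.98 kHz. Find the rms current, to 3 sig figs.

ω = 2πf = 18720 rad/s
X_L = ωL = 169 Ω
X_C = 1/(ωC) = 381 Ω
Net reactance X = X_L − X_C = -212 Ω
Z = 537 − j212 Ω
|Z| = √(537² + 212²) = 577 Ω
I = V/|Z| = 2.5/577 = 4.33 mA

4.33 mA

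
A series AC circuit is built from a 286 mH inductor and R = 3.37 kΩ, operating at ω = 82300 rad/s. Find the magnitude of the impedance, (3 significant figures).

X_L = ωL = 23500 Ω
Z = 3370 + j23500 Ω
|Z| = √(3370² + 23500²) = 23800 Ω

23800 Ω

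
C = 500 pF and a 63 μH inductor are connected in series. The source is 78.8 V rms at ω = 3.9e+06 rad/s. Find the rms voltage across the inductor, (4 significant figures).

X_L = ωL = 245.7 Ω
X_C = 1/(ωC) = 512.8 Ω
Net reactance X = X_L − X_C = -267.1 Ω
Z = − j267.1 Ω
|Z| = √(0² + 267.1²) = 267.1 Ω
I = V/|Z| = 295.0 mA
V_L = I·|Z_L| = 0.2950 × 245.7 = 72.48 V

72.48 V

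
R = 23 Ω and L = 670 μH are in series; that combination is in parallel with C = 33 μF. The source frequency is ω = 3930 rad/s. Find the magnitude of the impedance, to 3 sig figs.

X_L = ωL = 2.63 Ω
X_C = 1/(ωC) = 7.71 Ω
Branch 1 (R+jX_L): Z₁ = 23.0 + j2.63 Ω, |Z₁| = 23.2 Ω
Branch 2 (−jX_C): Z₂ = −j7.71 Ω
Parallel: Z = Z₁Z₂/(Z₁+Z₂), |Z| = 7.58 Ω, ∠Z = -71.0°

7.58 Ω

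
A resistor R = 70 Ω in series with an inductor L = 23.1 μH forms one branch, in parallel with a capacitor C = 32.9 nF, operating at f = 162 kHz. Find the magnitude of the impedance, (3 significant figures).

ω = 2πf = 1.018e+06 rad/s
X_L = ωL = 23.5 Ω
X_C = 1/(ωC) = 29.9 Ω
Branch 1 (R+jX_L): Z₁ = 70.0 + j23.5 Ω, |Z₁| = 73.8 Ω
Branch 2 (−jX_C): Z₂ = −j29.9 Ω
Parallel: Z = Z₁Z₂/(Z₁+Z₂), |Z| = 31.4 Ω, ∠Z = -66.3°

31.4 Ω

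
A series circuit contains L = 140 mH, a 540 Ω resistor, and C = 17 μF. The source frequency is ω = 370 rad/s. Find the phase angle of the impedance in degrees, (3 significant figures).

X_L = ωL = 51.8 Ω
X_C = 1/(ωC) = 159 Ω
Net reactance X = X_L − X_C = -107 Ω
Z = 540 − j107 Ω
|Z| = √(540² + 107²) = 551 Ω
∠Z = arctan(-107/540) = -11.2°

-11.2°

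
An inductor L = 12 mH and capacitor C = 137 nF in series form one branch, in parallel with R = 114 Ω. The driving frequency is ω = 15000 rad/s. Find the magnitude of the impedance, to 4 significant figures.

X_L = ωL = 180.0 Ω
X_C = 1/(ωC) = 486.6 Ω
Branch 1: Z₁ = R = 114.0 Ω
Branch 2 (series LC): Z₂ = j(X_L − X_C) = −j306.6 Ω
Parallel: Z = Z₁Z₂/(Z₁+Z₂), |Z| = 106.9 Ω, ∠Z = -20.40°

106.9 Ω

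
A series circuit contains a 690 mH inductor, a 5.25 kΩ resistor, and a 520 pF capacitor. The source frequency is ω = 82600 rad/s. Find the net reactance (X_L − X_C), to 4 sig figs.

X_L = ωL = 56990 Ω
X_C = 1/(ωC) = 23280 Ω
X = 56990 − 23280 = 33710 Ω

33710 Ω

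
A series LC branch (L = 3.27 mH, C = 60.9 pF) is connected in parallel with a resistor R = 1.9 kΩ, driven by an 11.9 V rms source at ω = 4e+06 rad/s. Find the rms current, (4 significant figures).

X_L = ωL = 13080 Ω
X_C = 1/(ωC) = 4105 Ω
Branch 1: Z₁ = R = 1900 Ω
Branch 2 (series LC): Z₂ = j(X_L − X_C) = j8975 Ω
Parallel: Z = Z₁Z₂/(Z₁+Z₂), |Z| = 1859 Ω, ∠Z = 11.95°
I = V/|Z| = 11.9/1859 = 6.402 mA

6.402 mA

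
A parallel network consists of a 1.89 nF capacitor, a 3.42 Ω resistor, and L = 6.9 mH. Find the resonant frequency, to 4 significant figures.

44.07 kHz

ω₀ = 1/√(LC) = 1/√(0.0069 × 1.89e-09) = 276900 rad/s
f₀ = ω₀/(2π) = 44.07 kHz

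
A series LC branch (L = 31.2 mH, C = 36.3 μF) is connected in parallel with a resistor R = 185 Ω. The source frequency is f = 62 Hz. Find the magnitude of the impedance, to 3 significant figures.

55.8 Ω

ω = 2πf = 389.6 rad/s
X_L = ωL = 12.2 Ω
X_C = 1/(ωC) = 70.7 Ω
Branch 1: Z₁ = R = 185 Ω
Branch 2 (series LC): Z₂ = j(X_L − X_C) = −j58.6 Ω
Parallel: Z = Z₁Z₂/(Z₁+Z₂), |Z| = 55.8 Ω, ∠Z = -72.4°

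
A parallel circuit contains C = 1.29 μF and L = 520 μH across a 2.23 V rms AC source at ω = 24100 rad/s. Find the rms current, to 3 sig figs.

X_L = ωL = 12.5 Ω
X_C = 1/(ωC) = 32.2 Ω
Parallel: admittances add. Y = 1/(jωL) + jωC
Y = (0 − j0.0487) S
|Y| = 0.0487 S → |Z| = 1/|Y| = 20.5 Ω, ∠Z = −∠Y = 90.0°
I = V/|Z| = 2.23/20.5 = 109 mA

109 mA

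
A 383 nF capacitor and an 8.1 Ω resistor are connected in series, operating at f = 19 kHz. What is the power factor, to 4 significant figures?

0.3473

ω = 2πf = 119400 rad/s
X_C = 1/(ωC) = 21.87 Ω
Z = 8.100 − j21.87 Ω
|Z| = √(8.100² + 21.87²) = 23.32 Ω
∠Z = arctan(-21.87/8.100) = -69.68°
cos φ = cos(-69.68°) = 0.3473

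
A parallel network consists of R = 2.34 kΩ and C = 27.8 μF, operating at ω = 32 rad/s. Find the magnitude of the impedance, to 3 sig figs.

X_C = 1/(ωC) = 1120 Ω
Parallel: admittances add. Y = 1/R + jωC
Y = (0.000427 + j0.000890) S
|Y| = 0.000987 S → |Z| = 1/|Y| = 1010 Ω, ∠Z = −∠Y = -64.3°

1010 Ω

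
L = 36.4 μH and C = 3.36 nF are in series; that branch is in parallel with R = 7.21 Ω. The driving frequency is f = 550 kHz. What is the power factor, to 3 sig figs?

0.984

ω = 2πf = 3.456e+06 rad/s
X_L = ωL = 126 Ω
X_C = 1/(ωC) = 86.1 Ω
Branch 1: Z₁ = R = 7.21 Ω
Branch 2 (series LC): Z₂ = j(X_L − X_C) = j39.7 Ω
Parallel: Z = Z₁Z₂/(Z₁+Z₂), |Z| = 7.09 Ω, ∠Z = 10.3°
cos φ = cos(10.3°) = 0.984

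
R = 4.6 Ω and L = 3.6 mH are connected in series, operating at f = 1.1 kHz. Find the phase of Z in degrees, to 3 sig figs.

79.5°

ω = 2πf = 6912 rad/s
X_L = ωL = 24.9 Ω
Z = 4.60 + j24.9 Ω
|Z| = √(4.60² + 24.9²) = 25.3 Ω
∠Z = arctan(24.9/4.60) = 79.5°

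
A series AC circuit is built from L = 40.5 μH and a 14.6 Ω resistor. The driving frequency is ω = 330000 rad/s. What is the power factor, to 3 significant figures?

0.738

X_L = ωL = 13.4 Ω
Z = 14.6 + j13.4 Ω
|Z| = √(14.6² + 13.4²) = 19.8 Ω
∠Z = arctan(13.4/14.6) = 42.5°
cos φ = cos(42.5°) = 0.738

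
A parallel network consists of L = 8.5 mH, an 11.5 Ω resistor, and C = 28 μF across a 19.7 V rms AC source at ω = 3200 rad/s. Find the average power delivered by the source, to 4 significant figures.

33.75 W

X_L = ωL = 27.20 Ω
X_C = 1/(ωC) = 11.16 Ω
Parallel: admittances add. Y = 1/R + 1/(jωL) + jωC
Y = (0.08696 + j0.05284) S
|Y| = 0.1017 S → |Z| = 1/|Y| = 9.828 Ω, ∠Z = −∠Y = -31.28°
I = V/|Z| = 2.004 A
P = VI cos φ = 19.7 × 2.004 × cos(-31.28°) = 33.75 W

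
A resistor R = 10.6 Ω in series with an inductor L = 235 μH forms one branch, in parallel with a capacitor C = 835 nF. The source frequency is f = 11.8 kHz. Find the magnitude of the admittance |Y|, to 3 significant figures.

32.4 mS

ω = 2πf = 74140 rad/s
X_L = ωL = 17.4 Ω
X_C = 1/(ωC) = 16.2 Ω
Branch 1 (R+jX_L): Z₁ = 10.6 + j17.4 Ω, |Z₁| = 20.4 Ω
Branch 2 (−jX_C): Z₂ = −j16.2 Ω
Parallel: Z = Z₁Z₂/(Z₁+Z₂), |Z| = 30.9 Ω, ∠Z = -38.1°
|Y| = 1/|Z| = 32.4 mS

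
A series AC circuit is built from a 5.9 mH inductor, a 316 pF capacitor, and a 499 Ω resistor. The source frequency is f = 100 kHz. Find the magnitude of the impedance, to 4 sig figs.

1420 Ω

ω = 2πf = 628300 rad/s
X_L = ωL = 3707 Ω
X_C = 1/(ωC) = 5037 Ω
Net reactance X = X_L − X_C = -1329 Ω
Z = 499.0 − j1329 Ω
|Z| = √(499.0² + 1329²) = 1420 Ω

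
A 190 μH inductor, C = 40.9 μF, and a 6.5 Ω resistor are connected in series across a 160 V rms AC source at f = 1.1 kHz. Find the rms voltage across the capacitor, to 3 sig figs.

82.4 V

ω = 2πf = 6912 rad/s
X_L = ωL = 1.31 Ω
X_C = 1/(ωC) = 3.54 Ω
Net reactance X = X_L − X_C = -2.22 Ω
Z = 6.50 − j2.22 Ω
|Z| = √(6.50² + 2.22²) = 6.87 Ω
I = V/|Z| = 23.3 A
V_C = I·|Z_C| = 23.3 × 3.54 = 82.4 V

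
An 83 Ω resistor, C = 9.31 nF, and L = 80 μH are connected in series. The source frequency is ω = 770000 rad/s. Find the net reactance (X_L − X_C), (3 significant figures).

X_L = ωL = 61.6 Ω
X_C = 1/(ωC) = 139 Ω
X = 61.6 − 139 = -77.9 Ω

-77.9 Ω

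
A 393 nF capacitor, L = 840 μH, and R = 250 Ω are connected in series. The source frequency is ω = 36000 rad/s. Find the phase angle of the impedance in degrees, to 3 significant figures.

-9.19°

X_L = ωL = 30.2 Ω
X_C = 1/(ωC) = 70.7 Ω
Net reactance X = X_L − X_C = -40.4 Ω
Z = 250 − j40.4 Ω
|Z| = √(250² + 40.4²) = 253 Ω
∠Z = arctan(-40.4/250) = -9.19°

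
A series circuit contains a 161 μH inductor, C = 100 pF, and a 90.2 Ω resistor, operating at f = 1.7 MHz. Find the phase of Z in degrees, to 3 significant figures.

83.4°

ω = 2πf = 1.068e+07 rad/s
X_L = ωL = 1720 Ω
X_C = 1/(ωC) = 936 Ω
Net reactance X = X_L − X_C = 784 Ω
Z = 90.2 + j784 Ω
|Z| = √(90.2² + 784²) = 789 Ω
∠Z = arctan(784/90.2) = 83.4°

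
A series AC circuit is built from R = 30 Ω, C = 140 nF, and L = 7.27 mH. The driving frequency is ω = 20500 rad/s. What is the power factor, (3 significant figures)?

X_L = ωL = 149 Ω
X_C = 1/(ωC) = 348 Ω
Net reactance X = X_L − X_C = -199 Ω
Z = 30.0 − j199 Ω
|Z| = √(30.0² + 199²) = 202 Ω
∠Z = arctan(-199/30.0) = -81.4°
cos φ = cos(-81.4°) = 0.149

0.149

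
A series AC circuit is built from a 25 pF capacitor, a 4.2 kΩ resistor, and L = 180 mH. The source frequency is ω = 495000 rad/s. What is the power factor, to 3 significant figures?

X_L = ωL = 89100 Ω
X_C = 1/(ωC) = 80800 Ω
Net reactance X = X_L − X_C = 8290 Ω
Z = 4200 + j8290 Ω
|Z| = √(4200² + 8290²) = 9290 Ω
∠Z = arctan(8290/4200) = 63.1°
cos φ = cos(63.1°) = 0.452

0.452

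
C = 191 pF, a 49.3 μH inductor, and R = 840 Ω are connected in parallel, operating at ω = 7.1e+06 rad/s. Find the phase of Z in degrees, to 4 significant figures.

X_L = ωL = 350.0 Ω
X_C = 1/(ωC) = 737.4 Ω
Parallel: admittances add. Y = 1/R + 1/(jωL) + jωC
Y = (0.001190 − j0.001501) S
|Y| = 0.001916 S → |Z| = 1/|Y| = 522.0 Ω, ∠Z = −∠Y = 51.58°

51.58°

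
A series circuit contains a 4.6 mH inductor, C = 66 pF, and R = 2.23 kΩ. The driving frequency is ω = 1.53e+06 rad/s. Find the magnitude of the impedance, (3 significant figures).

X_L = ωL = 7040 Ω
X_C = 1/(ωC) = 9900 Ω
Net reactance X = X_L − X_C = -2860 Ω
Z = 2230 − j2860 Ω
|Z| = √(2230² + 2860²) = 3630 Ω

3630 Ω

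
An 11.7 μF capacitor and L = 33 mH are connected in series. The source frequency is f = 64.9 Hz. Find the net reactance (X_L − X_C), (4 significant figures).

-196.1 Ω

ω = 2πf = 407.8 rad/s
X_L = ωL = 13.46 Ω
X_C = 1/(ωC) = 209.6 Ω
X = 13.46 − 209.6 = -196.1 Ω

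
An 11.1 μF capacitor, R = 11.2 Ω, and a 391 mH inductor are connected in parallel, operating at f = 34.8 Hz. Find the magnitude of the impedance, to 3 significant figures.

11.1 Ω

ω = 2πf = 218.7 rad/s
X_L = ωL = 85.5 Ω
X_C = 1/(ωC) = 412 Ω
Parallel: admittances add. Y = 1/R + 1/(jωL) + jωC
Y = (0.0893 − j0.00927) S
|Y| = 0.0898 S → |Z| = 1/|Y| = 11.1 Ω, ∠Z = −∠Y = 5.93°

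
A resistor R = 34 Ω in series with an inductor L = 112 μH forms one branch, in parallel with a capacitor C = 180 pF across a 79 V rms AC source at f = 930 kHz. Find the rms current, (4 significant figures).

37.81 mA

ω = 2πf = 5.843e+06 rad/s
X_L = ωL = 654.5 Ω
X_C = 1/(ωC) = 950.7 Ω
Branch 1 (R+jX_L): Z₁ = 34.00 + j654.5 Ω, |Z₁| = 655.3 Ω
Branch 2 (−jX_C): Z₂ = −j950.7 Ω
Parallel: Z = Z₁Z₂/(Z₁+Z₂), |Z| = 2089 Ω, ∠Z = 80.48°
I = V/|Z| = 79/2089 = 37.81 mA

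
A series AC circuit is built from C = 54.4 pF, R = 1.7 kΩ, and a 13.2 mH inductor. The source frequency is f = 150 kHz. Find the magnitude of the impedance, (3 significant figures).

7270 Ω

ω = 2πf = 942500 rad/s
X_L = ωL = 12400 Ω
X_C = 1/(ωC) = 19500 Ω
Net reactance X = X_L − X_C = -7060 Ω
Z = 1700 − j7060 Ω
|Z| = √(1700² + 7060²) = 7270 Ω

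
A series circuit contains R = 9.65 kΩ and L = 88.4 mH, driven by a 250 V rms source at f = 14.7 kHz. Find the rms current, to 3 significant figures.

19.8 mA

ω = 2πf = 92360 rad/s
X_L = ωL = 8160 Ω
Z = 9650 + j8160 Ω
|Z| = √(9650² + 8160²) = 12600 Ω
I = V/|Z| = 250/12600 = 19.8 mA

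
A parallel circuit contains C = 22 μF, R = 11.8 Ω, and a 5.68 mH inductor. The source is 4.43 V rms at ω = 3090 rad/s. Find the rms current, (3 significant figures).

379 mA

X_L = ωL = 17.6 Ω
X_C = 1/(ωC) = 14.7 Ω
Parallel: admittances add. Y = 1/R + 1/(jωL) + jωC
Y = (0.0847 + j0.0110) S
|Y| = 0.0855 S → |Z| = 1/|Y| = 11.7 Ω, ∠Z = −∠Y = -7.40°
I = V/|Z| = 4.43/11.7 = 379 mA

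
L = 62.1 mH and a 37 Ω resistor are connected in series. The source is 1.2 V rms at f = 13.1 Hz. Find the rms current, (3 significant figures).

32.1 mA

ω = 2πf = 82.31 rad/s
X_L = ωL = 5.11 Ω
Z = 37.0 + j5.11 Ω
|Z| = √(37.0² + 5.11²) = 37.4 Ω
I = V/|Z| = 1.2/37.4 = 32.1 mA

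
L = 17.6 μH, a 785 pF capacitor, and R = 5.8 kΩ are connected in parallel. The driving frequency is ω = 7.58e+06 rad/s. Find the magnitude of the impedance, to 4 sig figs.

643.0 Ω

X_L = ωL = 133.4 Ω
X_C = 1/(ωC) = 168.1 Ω
Parallel: admittances add. Y = 1/R + 1/(jωL) + jωC
Y = (0.0001724 − j0.001546) S
|Y| = 0.001555 S → |Z| = 1/|Y| = 643.0 Ω, ∠Z = −∠Y = 83.63°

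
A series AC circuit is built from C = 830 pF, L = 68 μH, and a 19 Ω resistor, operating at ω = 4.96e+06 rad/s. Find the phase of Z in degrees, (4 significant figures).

78.62°

X_L = ωL = 337.3 Ω
X_C = 1/(ωC) = 242.9 Ω
Net reactance X = X_L − X_C = 94.37 Ω
Z = 19.00 + j94.37 Ω
|Z| = √(19.00² + 94.37²) = 96.27 Ω
∠Z = arctan(94.37/19.00) = 78.62°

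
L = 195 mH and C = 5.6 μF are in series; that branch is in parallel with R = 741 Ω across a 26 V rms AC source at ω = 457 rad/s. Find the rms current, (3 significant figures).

93.1 mA

X_L = ωL = 89.1 Ω
X_C = 1/(ωC) = 391 Ω
Branch 1: Z₁ = R = 741 Ω
Branch 2 (series LC): Z₂ = j(X_L − X_C) = −j302 Ω
Parallel: Z = Z₁Z₂/(Z₁+Z₂), |Z| = 279 Ω, ∠Z = -67.9°
I = V/|Z| = 26/279 = 93.1 mA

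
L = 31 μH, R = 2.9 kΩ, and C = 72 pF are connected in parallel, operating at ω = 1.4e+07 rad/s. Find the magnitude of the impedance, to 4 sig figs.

745.6 Ω

X_L = ωL = 434.0 Ω
X_C = 1/(ωC) = 992.1 Ω
Parallel: admittances add. Y = 1/R + 1/(jωL) + jωC
Y = (0.0003448 − j0.001296) S
|Y| = 0.001341 S → |Z| = 1/|Y| = 745.6 Ω, ∠Z = −∠Y = 75.10°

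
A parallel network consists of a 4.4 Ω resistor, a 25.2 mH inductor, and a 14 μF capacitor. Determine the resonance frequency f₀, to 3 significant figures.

268 Hz

ω₀ = 1/√(LC) = 1/√(0.0252 × 1.4e-05) = 1684 rad/s
f₀ = ω₀/(2π) = 268 Hz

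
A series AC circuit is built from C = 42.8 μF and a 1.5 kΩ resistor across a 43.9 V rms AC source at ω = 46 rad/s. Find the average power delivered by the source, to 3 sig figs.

X_C = 1/(ωC) = 508 Ω
Z = 1500 − j508 Ω
|Z| = √(1500² + 508²) = 1580 Ω
∠Z = arctan(-508/1500) = -18.7°
I = V/|Z| = 27.7 mA
P = VI cos φ = 43.9 × 0.0277 × cos(-18.7°) = 1.15 W

1.15 W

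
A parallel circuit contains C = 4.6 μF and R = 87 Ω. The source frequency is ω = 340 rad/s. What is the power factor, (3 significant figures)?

0.991

X_C = 1/(ωC) = 639 Ω
Parallel: admittances add. Y = 1/R + jωC
Y = (0.0115 + j0.00156) S
|Y| = 0.0116 S → |Z| = 1/|Y| = 86.2 Ω, ∠Z = −∠Y = -7.75°
cos φ = cos(-7.75°) = 0.991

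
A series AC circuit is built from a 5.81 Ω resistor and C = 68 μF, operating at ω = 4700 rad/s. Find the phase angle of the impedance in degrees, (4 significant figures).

X_C = 1/(ωC) = 3.129 Ω
Z = 5.810 − j3.129 Ω
|Z| = √(5.810² + 3.129²) = 6.599 Ω
∠Z = arctan(-3.129/5.810) = -28.30°

-28.30°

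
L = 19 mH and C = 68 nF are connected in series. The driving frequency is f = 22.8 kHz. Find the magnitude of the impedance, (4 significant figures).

ω = 2πf = 143300 rad/s
X_L = ωL = 2722 Ω
X_C = 1/(ωC) = 102.7 Ω
Net reactance X = X_L − X_C = 2619 Ω
Z = j2619 Ω
|Z| = √(0² + 2619²) = 2619 Ω

2619 Ω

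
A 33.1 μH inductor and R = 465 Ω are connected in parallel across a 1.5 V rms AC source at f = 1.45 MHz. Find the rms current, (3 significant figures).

ω = 2πf = 9.111e+06 rad/s
X_L = ωL = 302 Ω
Parallel: admittances add. Y = 1/R + 1/(jωL)
Y = (0.00215 − j0.00332) S
|Y| = 0.00395 S → |Z| = 1/|Y| = 253 Ω, ∠Z = −∠Y = 57.0°
I = V/|Z| = 1.5/253 = 5.93 mA

5.93 mA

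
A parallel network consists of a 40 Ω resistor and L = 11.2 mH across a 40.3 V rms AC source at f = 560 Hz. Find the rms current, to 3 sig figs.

1.44 A

ω = 2πf = 3519 rad/s
X_L = ωL = 39.4 Ω
Parallel: admittances add. Y = 1/R + 1/(jωL)
Y = (0.0250 − j0.0254) S
|Y| = 0.0356 S → |Z| = 1/|Y| = 28.1 Ω, ∠Z = −∠Y = 45.4°
I = V/|Z| = 40.3/28.1 = 1.44 A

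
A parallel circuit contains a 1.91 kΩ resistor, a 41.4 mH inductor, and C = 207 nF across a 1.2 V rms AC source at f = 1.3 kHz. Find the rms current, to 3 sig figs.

1.64 mA

ω = 2πf = 8168 rad/s
X_L = ωL = 338 Ω
X_C = 1/(ωC) = 591 Ω
Parallel: admittances add. Y = 1/R + 1/(jωL) + jωC
Y = (0.000524 − j0.00127) S
|Y| = 0.00137 S → |Z| = 1/|Y| = 730 Ω, ∠Z = −∠Y = 67.5°
I = V/|Z| = 1.2/730 = 1.64 mA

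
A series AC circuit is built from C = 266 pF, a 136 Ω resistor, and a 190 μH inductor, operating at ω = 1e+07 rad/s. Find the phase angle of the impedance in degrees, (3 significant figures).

X_L = ωL = 1900 Ω
X_C = 1/(ωC) = 376 Ω
Net reactance X = X_L − X_C = 1520 Ω
Z = 136 + j1520 Ω
|Z| = √(136² + 1520²) = 1530 Ω
∠Z = arctan(1520/136) = 84.9°

84.9°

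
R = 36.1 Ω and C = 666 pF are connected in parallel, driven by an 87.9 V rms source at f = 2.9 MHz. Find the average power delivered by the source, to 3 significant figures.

ω = 2πf = 1.822e+07 rad/s
X_C = 1/(ωC) = 82.4 Ω
Parallel: admittances add. Y = 1/R + jωC
Y = (0.0277 + j0.0121) S
|Y| = 0.0302 S → |Z| = 1/|Y| = 33.1 Ω, ∠Z = −∠Y = -23.7°
I = V/|Z| = 2.66 A
P = VI cos φ = 87.9 × 2.66 × cos(-23.7°) = 214 W

214 W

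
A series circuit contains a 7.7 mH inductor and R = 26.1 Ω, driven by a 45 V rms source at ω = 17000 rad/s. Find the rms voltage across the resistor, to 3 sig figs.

X_L = ωL = 131 Ω
Z = 26.1 + j131 Ω
|Z| = √(26.1² + 131²) = 133 Ω
I = V/|Z| = 337 mA
V_R = I·|Z_R| = 0.337 × 26.1 = 8.80 V

8.80 V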